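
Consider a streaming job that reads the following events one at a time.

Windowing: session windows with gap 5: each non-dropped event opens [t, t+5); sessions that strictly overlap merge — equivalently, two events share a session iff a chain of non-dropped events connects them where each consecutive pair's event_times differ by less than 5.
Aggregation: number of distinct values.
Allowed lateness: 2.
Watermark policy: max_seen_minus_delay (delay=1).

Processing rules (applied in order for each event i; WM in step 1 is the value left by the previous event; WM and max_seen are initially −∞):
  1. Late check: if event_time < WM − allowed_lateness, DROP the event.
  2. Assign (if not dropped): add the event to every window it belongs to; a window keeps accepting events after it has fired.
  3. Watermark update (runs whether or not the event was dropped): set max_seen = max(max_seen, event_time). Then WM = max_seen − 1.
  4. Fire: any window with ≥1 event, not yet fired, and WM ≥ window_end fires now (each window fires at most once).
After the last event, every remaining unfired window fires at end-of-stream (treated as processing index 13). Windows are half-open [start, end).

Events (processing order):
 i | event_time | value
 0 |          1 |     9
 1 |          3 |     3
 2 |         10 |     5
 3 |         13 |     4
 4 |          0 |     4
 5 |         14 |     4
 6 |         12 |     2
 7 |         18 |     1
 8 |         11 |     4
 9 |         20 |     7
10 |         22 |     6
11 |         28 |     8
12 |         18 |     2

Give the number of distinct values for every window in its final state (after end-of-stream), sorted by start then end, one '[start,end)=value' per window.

i=0 t=1 v=9: → [1,6); WM=0
i=1 t=3 v=3: → [1,8); WM=2
i=2 t=10 v=5: → [10,15); WM=9
i=3 t=13 v=4: → [10,18); WM=12
i=4 t=0 v=4: DROP (t<12-2); WM=12
i=5 t=14 v=4: → [10,19); WM=13
i=6 t=12 v=2: → [10,19); WM=13
i=7 t=18 v=1: → [10,23); WM=17
i=8 t=11 v=4: DROP (t<17-2); WM=17
i=9 t=20 v=7: → [10,25); WM=19
i=10 t=22 v=6: → [10,27); WM=21
i=11 t=28 v=8: → [28,33); WM=27
i=12 t=18 v=2: DROP (t<27-2); WM=27

[1,8)=2 [10,27)=6 [28,33)=1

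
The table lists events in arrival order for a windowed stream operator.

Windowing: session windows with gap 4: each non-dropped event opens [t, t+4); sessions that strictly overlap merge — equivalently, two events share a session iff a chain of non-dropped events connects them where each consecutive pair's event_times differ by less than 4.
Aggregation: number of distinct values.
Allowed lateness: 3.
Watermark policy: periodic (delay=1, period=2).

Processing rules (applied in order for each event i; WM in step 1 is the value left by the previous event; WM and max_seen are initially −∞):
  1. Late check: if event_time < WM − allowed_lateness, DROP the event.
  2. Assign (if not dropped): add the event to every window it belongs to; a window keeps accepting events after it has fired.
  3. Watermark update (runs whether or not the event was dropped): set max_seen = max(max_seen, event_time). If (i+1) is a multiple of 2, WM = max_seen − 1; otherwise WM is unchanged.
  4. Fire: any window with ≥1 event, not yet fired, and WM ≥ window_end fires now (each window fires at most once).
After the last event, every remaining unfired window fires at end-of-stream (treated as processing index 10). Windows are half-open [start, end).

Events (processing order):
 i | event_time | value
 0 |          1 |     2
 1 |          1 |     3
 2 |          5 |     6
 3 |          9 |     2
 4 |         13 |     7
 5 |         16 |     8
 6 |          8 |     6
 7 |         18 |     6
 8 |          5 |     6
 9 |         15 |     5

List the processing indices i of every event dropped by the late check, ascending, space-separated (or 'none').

6 8

i=0 t=1 v=2: → [1,5); WM=−∞
i=1 t=1 v=3: → [1,5); WM=0
i=2 t=5 v=6: → [5,9); WM=0
i=3 t=9 v=2: → [9,13); WM=8
i=4 t=13 v=7: → [13,17); WM=8
i=5 t=16 v=8: → [13,20); WM=15
i=6 t=8 v=6: DROP (t<15-3); WM=15
i=7 t=18 v=6: → [13,22); WM=17
i=8 t=5 v=6: DROP (t<17-3); WM=17
i=9 t=15 v=5: → [13,22); WM=17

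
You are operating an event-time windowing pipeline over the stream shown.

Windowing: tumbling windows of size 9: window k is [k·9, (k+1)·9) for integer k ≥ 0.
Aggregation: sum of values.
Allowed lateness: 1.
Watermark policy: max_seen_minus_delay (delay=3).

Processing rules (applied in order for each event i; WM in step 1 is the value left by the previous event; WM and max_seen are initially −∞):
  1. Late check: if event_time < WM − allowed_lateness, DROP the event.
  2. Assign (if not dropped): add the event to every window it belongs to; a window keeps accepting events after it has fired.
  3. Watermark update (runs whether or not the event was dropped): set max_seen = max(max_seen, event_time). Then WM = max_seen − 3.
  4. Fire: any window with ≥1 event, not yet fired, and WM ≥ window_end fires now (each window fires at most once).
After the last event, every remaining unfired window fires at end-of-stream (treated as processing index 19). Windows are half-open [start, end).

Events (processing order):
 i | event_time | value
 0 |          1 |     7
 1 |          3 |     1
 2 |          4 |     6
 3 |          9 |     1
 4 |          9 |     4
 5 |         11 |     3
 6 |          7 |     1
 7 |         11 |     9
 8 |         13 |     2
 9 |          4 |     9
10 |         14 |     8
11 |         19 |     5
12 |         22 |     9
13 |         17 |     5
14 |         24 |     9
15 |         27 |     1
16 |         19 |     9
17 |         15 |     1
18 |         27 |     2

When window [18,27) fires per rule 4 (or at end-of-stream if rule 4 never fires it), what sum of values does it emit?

i=0 t=1 v=7: → [0,9); WM=-2
i=1 t=3 v=1: → [0,9); WM=0
i=2 t=4 v=6: → [0,9); WM=1
i=3 t=9 v=1: → [9,18); WM=6
i=4 t=9 v=4: → [9,18); WM=6
i=5 t=11 v=3: → [9,18); WM=8
i=6 t=7 v=1: → [0,9); WM=8
i=7 t=11 v=9: → [9,18); WM=8
i=8 t=13 v=2: → [9,18); WM=10; [0,9) fires=15
i=9 t=4 v=9: DROP (t<10-1); WM=10
i=10 t=14 v=8: → [9,18); WM=11
i=11 t=19 v=5: → [18,27); WM=16
i=12 t=22 v=9: → [18,27); WM=19; [9,18) fires=27
i=13 t=17 v=5: DROP (t<19-1); WM=19
i=14 t=24 v=9: → [18,27); WM=21
i=15 t=27 v=1: → [27,36); WM=24
i=16 t=19 v=9: DROP (t<24-1); WM=24
i=17 t=15 v=1: DROP (t<24-1); WM=24
i=18 t=27 v=2: → [27,36); WM=24

23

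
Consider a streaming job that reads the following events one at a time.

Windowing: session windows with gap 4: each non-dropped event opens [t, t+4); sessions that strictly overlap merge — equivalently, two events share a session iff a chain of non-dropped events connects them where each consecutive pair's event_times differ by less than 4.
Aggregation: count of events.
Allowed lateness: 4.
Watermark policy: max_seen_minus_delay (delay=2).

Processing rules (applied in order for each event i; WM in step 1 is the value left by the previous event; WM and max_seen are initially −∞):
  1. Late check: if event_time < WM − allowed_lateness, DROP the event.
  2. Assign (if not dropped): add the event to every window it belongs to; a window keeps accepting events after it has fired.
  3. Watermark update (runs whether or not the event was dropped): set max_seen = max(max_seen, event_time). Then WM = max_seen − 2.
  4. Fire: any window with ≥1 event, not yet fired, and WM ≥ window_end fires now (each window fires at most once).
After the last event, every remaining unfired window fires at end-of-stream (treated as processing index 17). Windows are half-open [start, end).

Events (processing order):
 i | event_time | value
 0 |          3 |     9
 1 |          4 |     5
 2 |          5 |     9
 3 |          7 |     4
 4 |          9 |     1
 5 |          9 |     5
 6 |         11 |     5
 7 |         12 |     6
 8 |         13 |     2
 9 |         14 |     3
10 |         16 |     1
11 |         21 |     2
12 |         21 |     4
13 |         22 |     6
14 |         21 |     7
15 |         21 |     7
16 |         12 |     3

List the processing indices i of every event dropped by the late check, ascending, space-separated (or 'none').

i=0 t=3 v=9: → [3,7); WM=1
i=1 t=4 v=5: → [3,8); WM=2
i=2 t=5 v=9: → [3,9); WM=3
i=3 t=7 v=4: → [3,11); WM=5
i=4 t=9 v=1: → [3,13); WM=7
i=5 t=9 v=5: → [3,13); WM=7
i=6 t=11 v=5: → [3,15); WM=9
i=7 t=12 v=6: → [3,16); WM=10
i=8 t=13 v=2: → [3,17); WM=11
i=9 t=14 v=3: → [3,18); WM=12
i=10 t=16 v=1: → [3,20); WM=14
i=11 t=21 v=2: → [21,25); WM=19
i=12 t=21 v=4: → [21,25); WM=19
i=13 t=22 v=6: → [21,26); WM=20
i=14 t=21 v=7: → [21,26); WM=20
i=15 t=21 v=7: → [21,26); WM=20
i=16 t=12 v=3: DROP (t<20-4); WM=20

16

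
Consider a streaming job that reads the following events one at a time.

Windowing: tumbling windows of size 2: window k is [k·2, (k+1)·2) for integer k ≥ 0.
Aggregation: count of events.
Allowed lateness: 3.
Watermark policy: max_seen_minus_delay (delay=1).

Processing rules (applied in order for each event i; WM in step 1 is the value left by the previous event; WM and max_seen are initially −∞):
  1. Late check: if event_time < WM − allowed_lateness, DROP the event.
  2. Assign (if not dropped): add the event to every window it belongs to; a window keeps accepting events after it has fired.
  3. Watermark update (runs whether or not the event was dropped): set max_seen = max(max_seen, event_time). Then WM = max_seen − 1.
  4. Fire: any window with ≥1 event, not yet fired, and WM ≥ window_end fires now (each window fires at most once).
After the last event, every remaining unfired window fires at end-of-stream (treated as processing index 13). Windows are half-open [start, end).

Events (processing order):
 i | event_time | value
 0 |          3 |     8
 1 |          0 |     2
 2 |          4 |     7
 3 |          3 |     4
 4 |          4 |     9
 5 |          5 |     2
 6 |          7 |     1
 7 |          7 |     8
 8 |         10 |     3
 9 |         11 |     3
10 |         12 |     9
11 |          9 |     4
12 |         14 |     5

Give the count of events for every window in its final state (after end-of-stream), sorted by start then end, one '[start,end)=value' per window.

[0,2)=1 [2,4)=2 [4,6)=3 [6,8)=2 [8,10)=1 [10,12)=2 [12,14)=1 [14,16)=1

i=0 t=3 v=8: → [2,4); WM=2
i=1 t=0 v=2: → [0,2); WM=2; [0,2) fires=1
i=2 t=4 v=7: → [4,6); WM=3
i=3 t=3 v=4: → [2,4); WM=3
i=4 t=4 v=9: → [4,6); WM=3
i=5 t=5 v=2: → [4,6); WM=4; [2,4) fires=2
i=6 t=7 v=1: → [6,8); WM=6; [4,6) fires=3
i=7 t=7 v=8: → [6,8); WM=6
i=8 t=10 v=3: → [10,12); WM=9; [6,8) fires=2
i=9 t=11 v=3: → [10,12); WM=10
i=10 t=12 v=9: → [12,14); WM=11
i=11 t=9 v=4: → [8,10); WM=11; [8,10) fires=1
i=12 t=14 v=5: → [14,16); WM=13; [10,12) fires=2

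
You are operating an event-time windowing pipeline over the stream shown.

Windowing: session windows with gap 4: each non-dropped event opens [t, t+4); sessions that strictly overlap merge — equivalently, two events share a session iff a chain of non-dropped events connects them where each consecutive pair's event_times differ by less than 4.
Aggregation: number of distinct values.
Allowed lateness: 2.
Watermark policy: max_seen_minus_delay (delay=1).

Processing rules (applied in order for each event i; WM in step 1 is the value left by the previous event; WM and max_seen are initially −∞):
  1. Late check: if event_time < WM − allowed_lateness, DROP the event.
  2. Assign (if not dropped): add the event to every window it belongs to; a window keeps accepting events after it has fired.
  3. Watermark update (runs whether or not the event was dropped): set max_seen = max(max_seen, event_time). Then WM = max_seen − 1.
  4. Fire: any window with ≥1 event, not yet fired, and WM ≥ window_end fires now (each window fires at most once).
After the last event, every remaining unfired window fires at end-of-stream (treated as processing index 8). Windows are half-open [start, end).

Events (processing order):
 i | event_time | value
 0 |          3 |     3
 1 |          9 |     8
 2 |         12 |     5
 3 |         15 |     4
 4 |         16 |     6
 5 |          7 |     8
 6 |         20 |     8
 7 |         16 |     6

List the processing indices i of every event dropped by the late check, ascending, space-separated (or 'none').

i=0 t=3 v=3: → [3,7); WM=2
i=1 t=9 v=8: → [9,13); WM=8
i=2 t=12 v=5: → [9,16); WM=11
i=3 t=15 v=4: → [9,19); WM=14
i=4 t=16 v=6: → [9,20); WM=15
i=5 t=7 v=8: DROP (t<15-2); WM=15
i=6 t=20 v=8: → [20,24); WM=19
i=7 t=16 v=6: DROP (t<19-2); WM=19

5 7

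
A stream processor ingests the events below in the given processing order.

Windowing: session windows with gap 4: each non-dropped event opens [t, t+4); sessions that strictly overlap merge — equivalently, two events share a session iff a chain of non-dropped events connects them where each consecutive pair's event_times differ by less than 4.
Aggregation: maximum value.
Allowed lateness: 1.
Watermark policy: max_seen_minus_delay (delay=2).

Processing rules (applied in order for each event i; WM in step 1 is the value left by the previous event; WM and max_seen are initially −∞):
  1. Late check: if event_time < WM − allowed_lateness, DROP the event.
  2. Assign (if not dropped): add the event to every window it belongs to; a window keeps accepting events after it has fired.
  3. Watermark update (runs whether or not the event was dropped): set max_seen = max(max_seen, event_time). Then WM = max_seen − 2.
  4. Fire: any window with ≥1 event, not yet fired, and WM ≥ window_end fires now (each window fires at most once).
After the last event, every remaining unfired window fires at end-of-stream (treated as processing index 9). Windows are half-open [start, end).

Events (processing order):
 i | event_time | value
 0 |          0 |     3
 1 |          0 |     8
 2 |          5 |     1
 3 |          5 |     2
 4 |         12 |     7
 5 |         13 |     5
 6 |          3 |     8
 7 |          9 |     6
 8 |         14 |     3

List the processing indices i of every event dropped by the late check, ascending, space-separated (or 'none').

6 7

i=0 t=0 v=3: → [0,4); WM=-2
i=1 t=0 v=8: → [0,4); WM=-2
i=2 t=5 v=1: → [5,9); WM=3
i=3 t=5 v=2: → [5,9); WM=3
i=4 t=12 v=7: → [12,16); WM=10
i=5 t=13 v=5: → [12,17); WM=11
i=6 t=3 v=8: DROP (t<11-1); WM=11
i=7 t=9 v=6: DROP (t<11-1); WM=11
i=8 t=14 v=3: → [12,18); WM=12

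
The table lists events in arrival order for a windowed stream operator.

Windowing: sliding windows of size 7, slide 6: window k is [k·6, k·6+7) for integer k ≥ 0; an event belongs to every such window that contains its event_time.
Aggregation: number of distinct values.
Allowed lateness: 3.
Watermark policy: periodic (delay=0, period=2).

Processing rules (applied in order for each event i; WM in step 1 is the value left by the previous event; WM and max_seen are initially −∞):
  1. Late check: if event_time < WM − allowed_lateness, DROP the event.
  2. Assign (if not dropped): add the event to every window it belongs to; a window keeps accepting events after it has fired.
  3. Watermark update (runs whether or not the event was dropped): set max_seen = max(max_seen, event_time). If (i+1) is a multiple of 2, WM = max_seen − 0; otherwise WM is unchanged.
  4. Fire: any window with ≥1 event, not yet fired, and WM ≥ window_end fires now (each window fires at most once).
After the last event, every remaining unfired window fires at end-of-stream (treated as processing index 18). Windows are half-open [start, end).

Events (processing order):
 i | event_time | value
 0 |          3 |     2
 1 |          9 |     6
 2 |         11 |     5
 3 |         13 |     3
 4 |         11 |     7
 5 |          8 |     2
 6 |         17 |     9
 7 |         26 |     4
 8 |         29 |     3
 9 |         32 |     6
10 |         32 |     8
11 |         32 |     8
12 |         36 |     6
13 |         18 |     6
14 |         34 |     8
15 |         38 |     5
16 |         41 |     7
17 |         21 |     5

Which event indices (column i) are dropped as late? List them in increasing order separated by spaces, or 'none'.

i=0 t=3 v=2: → [0,7); WM=−∞
i=1 t=9 v=6: → [6,13); WM=9; [0,7) fires=1
i=2 t=11 v=5: → [6,13); WM=9
i=3 t=13 v=3: → [12,19); WM=13; [6,13) fires=2
i=4 t=11 v=7: → [6,13); WM=13
i=5 t=8 v=2: DROP (t<13-3); WM=13
i=6 t=17 v=9: → [12,19); WM=13
i=7 t=26 v=4: → [24,31); WM=26; [12,19) fires=2
i=8 t=29 v=3: → [24,31); WM=26
i=9 t=32 v=6: → [30,37); WM=32; [24,31) fires=2
i=10 t=32 v=8: → [30,37); WM=32
i=11 t=32 v=8: → [30,37); WM=32
i=12 t=36 v=6: → [36,43),[30,37); WM=32
i=13 t=18 v=6: DROP (t<32-3); WM=36
i=14 t=34 v=8: → [30,37); WM=36
i=15 t=38 v=5: → [36,43); WM=38; [30,37) fires=2
i=16 t=41 v=7: → [36,43); WM=38
i=17 t=21 v=5: DROP (t<38-3); WM=41

5 13 17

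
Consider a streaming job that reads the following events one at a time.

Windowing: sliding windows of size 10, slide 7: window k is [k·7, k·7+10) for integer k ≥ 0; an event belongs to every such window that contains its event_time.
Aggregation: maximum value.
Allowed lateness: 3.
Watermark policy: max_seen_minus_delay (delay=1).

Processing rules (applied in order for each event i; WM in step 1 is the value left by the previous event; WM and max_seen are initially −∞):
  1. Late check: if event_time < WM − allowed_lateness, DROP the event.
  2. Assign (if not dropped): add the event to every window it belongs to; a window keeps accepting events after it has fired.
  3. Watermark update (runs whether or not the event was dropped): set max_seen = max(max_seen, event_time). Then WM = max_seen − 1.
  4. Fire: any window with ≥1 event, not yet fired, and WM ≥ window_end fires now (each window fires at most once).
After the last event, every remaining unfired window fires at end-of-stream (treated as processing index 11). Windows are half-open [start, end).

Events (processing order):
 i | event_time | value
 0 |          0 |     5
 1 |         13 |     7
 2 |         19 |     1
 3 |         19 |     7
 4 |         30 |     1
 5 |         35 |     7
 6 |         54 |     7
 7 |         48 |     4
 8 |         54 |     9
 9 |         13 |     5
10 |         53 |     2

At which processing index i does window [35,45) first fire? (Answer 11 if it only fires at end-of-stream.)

6

i=0 t=0 v=5: → [0,10); WM=-1
i=1 t=13 v=7: → [7,17); WM=12; [0,10) fires=5
i=2 t=19 v=1: → [14,24); WM=18; [7,17) fires=7
i=3 t=19 v=7: → [14,24); WM=18
i=4 t=30 v=1: → [28,38),[21,31); WM=29; [14,24) fires=7
i=5 t=35 v=7: → [35,45),[28,38); WM=34; [21,31) fires=1
i=6 t=54 v=7: → [49,59); WM=53; [28,38) fires=7 [35,45) fires=7
i=7 t=48 v=4: DROP (t<53-3); WM=53
i=8 t=54 v=9: → [49,59); WM=53
i=9 t=13 v=5: DROP (t<53-3); WM=53
i=10 t=53 v=2: → [49,59); WM=53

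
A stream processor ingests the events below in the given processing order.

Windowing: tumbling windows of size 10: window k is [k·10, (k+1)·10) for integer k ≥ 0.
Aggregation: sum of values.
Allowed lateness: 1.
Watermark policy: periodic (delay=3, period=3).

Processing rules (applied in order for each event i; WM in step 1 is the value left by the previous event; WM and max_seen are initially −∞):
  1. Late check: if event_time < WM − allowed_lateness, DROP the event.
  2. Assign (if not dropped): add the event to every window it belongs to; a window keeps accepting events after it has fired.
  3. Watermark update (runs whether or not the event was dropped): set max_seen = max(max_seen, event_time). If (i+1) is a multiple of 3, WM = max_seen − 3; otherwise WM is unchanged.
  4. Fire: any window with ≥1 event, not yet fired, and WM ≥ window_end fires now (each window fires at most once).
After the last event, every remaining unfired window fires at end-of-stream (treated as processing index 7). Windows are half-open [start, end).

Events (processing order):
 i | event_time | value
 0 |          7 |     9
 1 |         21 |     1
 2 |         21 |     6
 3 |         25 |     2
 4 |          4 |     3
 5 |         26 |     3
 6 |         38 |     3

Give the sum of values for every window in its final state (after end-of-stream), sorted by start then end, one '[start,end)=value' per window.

i=0 t=7 v=9: → [0,10); WM=−∞
i=1 t=21 v=1: → [20,30); WM=−∞
i=2 t=21 v=6: → [20,30); WM=18; [0,10) fires=9
i=3 t=25 v=2: → [20,30); WM=18
i=4 t=4 v=3: DROP (t<18-1); WM=18
i=5 t=26 v=3: → [20,30); WM=23
i=6 t=38 v=3: → [30,40); WM=23

[0,10)=9 [20,30)=12 [30,40)=3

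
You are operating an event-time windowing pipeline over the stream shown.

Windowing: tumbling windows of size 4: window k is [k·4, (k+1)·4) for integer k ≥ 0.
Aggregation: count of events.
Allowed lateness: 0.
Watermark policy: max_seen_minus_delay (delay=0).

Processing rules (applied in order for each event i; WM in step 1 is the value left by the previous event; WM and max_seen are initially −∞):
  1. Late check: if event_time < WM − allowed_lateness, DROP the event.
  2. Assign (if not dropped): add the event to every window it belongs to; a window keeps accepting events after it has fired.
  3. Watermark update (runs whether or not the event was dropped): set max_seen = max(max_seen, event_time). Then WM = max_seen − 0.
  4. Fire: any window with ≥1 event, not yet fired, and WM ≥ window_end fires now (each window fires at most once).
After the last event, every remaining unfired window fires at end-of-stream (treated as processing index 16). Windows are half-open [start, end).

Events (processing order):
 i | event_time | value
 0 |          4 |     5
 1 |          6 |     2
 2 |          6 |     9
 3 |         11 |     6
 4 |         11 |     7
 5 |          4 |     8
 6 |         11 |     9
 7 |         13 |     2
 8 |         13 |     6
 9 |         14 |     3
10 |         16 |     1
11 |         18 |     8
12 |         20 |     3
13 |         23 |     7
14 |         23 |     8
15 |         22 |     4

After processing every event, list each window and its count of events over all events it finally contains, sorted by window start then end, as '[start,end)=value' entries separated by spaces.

[4,8)=3 [8,12)=3 [12,16)=3 [16,20)=2 [20,24)=3

i=0 t=4 v=5: → [4,8); WM=4
i=1 t=6 v=2: → [4,8); WM=6
i=2 t=6 v=9: → [4,8); WM=6
i=3 t=11 v=6: → [8,12); WM=11; [4,8) fires=3
i=4 t=11 v=7: → [8,12); WM=11
i=5 t=4 v=8: DROP (t<11-0); WM=11
i=6 t=11 v=9: → [8,12); WM=11
i=7 t=13 v=2: → [12,16); WM=13; [8,12) fires=3
i=8 t=13 v=6: → [12,16); WM=13
i=9 t=14 v=3: → [12,16); WM=14
i=10 t=16 v=1: → [16,20); WM=16; [12,16) fires=3
i=11 t=18 v=8: → [16,20); WM=18
i=12 t=20 v=3: → [20,24); WM=20; [16,20) fires=2
i=13 t=23 v=7: → [20,24); WM=23
i=14 t=23 v=8: → [20,24); WM=23
i=15 t=22 v=4: DROP (t<23-0); WM=23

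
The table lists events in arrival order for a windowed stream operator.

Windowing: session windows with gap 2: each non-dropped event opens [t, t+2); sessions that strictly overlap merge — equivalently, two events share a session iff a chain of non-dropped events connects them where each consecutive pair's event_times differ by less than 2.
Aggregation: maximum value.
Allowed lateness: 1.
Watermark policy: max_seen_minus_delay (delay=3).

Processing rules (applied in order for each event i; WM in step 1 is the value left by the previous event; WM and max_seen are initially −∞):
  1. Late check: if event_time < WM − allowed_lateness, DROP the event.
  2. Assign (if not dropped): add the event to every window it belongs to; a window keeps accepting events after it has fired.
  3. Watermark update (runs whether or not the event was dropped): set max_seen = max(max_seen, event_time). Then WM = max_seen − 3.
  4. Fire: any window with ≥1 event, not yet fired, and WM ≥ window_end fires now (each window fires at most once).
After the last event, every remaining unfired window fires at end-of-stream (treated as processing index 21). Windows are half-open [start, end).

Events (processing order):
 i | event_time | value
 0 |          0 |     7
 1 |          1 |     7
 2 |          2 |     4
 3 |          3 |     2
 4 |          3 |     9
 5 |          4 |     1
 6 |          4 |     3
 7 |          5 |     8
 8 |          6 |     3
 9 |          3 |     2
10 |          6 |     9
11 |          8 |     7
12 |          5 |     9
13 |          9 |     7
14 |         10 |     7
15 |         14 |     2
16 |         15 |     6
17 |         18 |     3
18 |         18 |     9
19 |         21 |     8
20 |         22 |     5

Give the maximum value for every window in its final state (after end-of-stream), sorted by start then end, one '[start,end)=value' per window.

[0,8)=9 [8,12)=7 [14,17)=6 [18,20)=9 [21,24)=8

i=0 t=0 v=7: → [0,2); WM=-3
i=1 t=1 v=7: → [0,3); WM=-2
i=2 t=2 v=4: → [0,4); WM=-1
i=3 t=3 v=2: → [0,5); WM=0
i=4 t=3 v=9: → [0,5); WM=0
i=5 t=4 v=1: → [0,6); WM=1
i=6 t=4 v=3: → [0,6); WM=1
i=7 t=5 v=8: → [0,7); WM=2
i=8 t=6 v=3: → [0,8); WM=3
i=9 t=3 v=2: → [0,8); WM=3
i=10 t=6 v=9: → [0,8); WM=3
i=11 t=8 v=7: → [8,10); WM=5
i=12 t=5 v=9: → [0,8); WM=5
i=13 t=9 v=7: → [8,11); WM=6
i=14 t=10 v=7: → [8,12); WM=7
i=15 t=14 v=2: → [14,16); WM=11
i=16 t=15 v=6: → [14,17); WM=12
i=17 t=18 v=3: → [18,20); WM=15
i=18 t=18 v=9: → [18,20); WM=15
i=19 t=21 v=8: → [21,23); WM=18
i=20 t=22 v=5: → [21,24); WM=19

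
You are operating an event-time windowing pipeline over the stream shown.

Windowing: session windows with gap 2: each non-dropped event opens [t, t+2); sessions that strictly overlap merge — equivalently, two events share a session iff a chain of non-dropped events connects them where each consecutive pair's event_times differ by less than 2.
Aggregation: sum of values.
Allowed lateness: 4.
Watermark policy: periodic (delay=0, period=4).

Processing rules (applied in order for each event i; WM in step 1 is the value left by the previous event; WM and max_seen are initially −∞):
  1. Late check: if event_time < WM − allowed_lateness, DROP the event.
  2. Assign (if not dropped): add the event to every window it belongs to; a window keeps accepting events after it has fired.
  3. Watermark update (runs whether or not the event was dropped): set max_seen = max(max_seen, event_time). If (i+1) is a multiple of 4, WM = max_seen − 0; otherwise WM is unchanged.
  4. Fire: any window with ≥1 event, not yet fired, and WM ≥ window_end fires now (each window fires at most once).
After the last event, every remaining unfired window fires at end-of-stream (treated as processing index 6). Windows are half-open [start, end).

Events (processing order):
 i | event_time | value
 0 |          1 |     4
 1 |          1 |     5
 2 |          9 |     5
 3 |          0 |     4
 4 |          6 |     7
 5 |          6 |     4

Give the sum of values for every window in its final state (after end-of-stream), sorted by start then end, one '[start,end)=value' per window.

i=0 t=1 v=4: → [1,3); WM=−∞
i=1 t=1 v=5: → [1,3); WM=−∞
i=2 t=9 v=5: → [9,11); WM=−∞
i=3 t=0 v=4: → [0,3); WM=9
i=4 t=6 v=7: → [6,8); WM=9
i=5 t=6 v=4: → [6,8); WM=9

[0,3)=13 [6,8)=11 [9,11)=5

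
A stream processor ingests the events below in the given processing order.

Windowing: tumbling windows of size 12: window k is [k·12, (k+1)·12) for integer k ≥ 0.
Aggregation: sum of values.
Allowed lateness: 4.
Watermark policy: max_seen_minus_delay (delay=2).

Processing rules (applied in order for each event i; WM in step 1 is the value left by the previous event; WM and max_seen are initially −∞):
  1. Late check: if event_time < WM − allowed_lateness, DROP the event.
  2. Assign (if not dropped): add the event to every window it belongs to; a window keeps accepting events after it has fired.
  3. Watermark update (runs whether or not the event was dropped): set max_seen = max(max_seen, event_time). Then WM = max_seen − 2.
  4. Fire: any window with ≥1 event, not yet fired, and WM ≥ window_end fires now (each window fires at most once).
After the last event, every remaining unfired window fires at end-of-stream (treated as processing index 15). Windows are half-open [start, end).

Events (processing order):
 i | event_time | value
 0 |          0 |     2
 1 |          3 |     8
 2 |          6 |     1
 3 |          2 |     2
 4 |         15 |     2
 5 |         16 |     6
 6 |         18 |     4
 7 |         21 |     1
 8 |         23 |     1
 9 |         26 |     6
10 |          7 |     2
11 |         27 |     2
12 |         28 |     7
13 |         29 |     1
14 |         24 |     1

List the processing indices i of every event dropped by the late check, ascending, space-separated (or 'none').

10

i=0 t=0 v=2: → [0,12); WM=-2
i=1 t=3 v=8: → [0,12); WM=1
i=2 t=6 v=1: → [0,12); WM=4
i=3 t=2 v=2: → [0,12); WM=4
i=4 t=15 v=2: → [12,24); WM=13; [0,12) fires=13
i=5 t=16 v=6: → [12,24); WM=14
i=6 t=18 v=4: → [12,24); WM=16
i=7 t=21 v=1: → [12,24); WM=19
i=8 t=23 v=1: → [12,24); WM=21
i=9 t=26 v=6: → [24,36); WM=24; [12,24) fires=14
i=10 t=7 v=2: DROP (t<24-4); WM=24
i=11 t=27 v=2: → [24,36); WM=25
i=12 t=28 v=7: → [24,36); WM=26
i=13 t=29 v=1: → [24,36); WM=27
i=14 t=24 v=1: → [24,36); WM=27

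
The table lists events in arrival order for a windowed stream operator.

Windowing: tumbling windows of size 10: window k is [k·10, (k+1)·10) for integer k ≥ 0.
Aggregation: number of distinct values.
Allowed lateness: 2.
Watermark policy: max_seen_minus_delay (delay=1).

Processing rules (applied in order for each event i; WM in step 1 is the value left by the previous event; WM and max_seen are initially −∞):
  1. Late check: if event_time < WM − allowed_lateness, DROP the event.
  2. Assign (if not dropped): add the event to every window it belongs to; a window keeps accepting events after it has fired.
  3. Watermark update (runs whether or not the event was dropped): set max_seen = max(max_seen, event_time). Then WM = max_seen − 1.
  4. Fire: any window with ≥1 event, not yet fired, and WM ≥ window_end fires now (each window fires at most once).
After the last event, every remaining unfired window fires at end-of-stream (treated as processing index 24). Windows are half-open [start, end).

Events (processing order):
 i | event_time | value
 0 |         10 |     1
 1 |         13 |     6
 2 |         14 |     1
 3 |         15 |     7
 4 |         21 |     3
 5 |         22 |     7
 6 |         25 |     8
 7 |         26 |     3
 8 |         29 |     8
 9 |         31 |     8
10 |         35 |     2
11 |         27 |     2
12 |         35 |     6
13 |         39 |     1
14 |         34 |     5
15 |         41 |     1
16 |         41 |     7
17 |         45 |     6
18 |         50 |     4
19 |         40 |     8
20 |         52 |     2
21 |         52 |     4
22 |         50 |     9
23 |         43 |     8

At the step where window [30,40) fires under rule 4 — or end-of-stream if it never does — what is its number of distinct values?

i=0 t=10 v=1: → [10,20); WM=9
i=1 t=13 v=6: → [10,20); WM=12
i=2 t=14 v=1: → [10,20); WM=13
i=3 t=15 v=7: → [10,20); WM=14
i=4 t=21 v=3: → [20,30); WM=20; [10,20) fires=3
i=5 t=22 v=7: → [20,30); WM=21
i=6 t=25 v=8: → [20,30); WM=24
i=7 t=26 v=3: → [20,30); WM=25
i=8 t=29 v=8: → [20,30); WM=28
i=9 t=31 v=8: → [30,40); WM=30; [20,30) fires=3
i=10 t=35 v=2: → [30,40); WM=34
i=11 t=27 v=2: DROP (t<34-2); WM=34
i=12 t=35 v=6: → [30,40); WM=34
i=13 t=39 v=1: → [30,40); WM=38
i=14 t=34 v=5: DROP (t<38-2); WM=38
i=15 t=41 v=1: → [40,50); WM=40; [30,40) fires=4
i=16 t=41 v=7: → [40,50); WM=40
i=17 t=45 v=6: → [40,50); WM=44
i=18 t=50 v=4: → [50,60); WM=49
i=19 t=40 v=8: DROP (t<49-2); WM=49
i=20 t=52 v=2: → [50,60); WM=51; [40,50) fires=3
i=21 t=52 v=4: → [50,60); WM=51
i=22 t=50 v=9: → [50,60); WM=51
i=23 t=43 v=8: DROP (t<51-2); WM=51

4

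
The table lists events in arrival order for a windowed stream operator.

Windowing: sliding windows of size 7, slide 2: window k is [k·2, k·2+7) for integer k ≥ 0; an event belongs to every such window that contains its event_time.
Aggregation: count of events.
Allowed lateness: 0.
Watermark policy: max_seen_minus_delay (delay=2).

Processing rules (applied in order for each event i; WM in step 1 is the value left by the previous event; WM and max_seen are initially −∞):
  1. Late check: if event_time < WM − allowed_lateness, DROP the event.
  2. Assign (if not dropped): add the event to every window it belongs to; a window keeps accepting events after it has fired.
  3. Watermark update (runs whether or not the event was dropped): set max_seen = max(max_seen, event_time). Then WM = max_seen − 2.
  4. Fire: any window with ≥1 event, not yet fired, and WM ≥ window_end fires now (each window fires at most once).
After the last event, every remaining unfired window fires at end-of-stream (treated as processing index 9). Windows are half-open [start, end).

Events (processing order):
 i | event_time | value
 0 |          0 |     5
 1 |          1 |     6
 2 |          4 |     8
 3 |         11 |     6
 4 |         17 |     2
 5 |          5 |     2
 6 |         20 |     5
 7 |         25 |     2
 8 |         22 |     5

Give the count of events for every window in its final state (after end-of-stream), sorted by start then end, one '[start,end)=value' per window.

[0,7)=3 [2,9)=1 [4,11)=1 [6,13)=1 [8,15)=1 [10,17)=1 [12,19)=1 [14,21)=2 [16,23)=2 [18,25)=1 [20,27)=2 [22,29)=1 [24,31)=1

i=0 t=0 v=5: → [0,7); WM=-2
i=1 t=1 v=6: → [0,7); WM=-1
i=2 t=4 v=8: → [4,11),[2,9),[0,7); WM=2
i=3 t=11 v=6: → [10,17),[8,15),[6,13); WM=9; [0,7) fires=3 [2,9) fires=1
i=4 t=17 v=2: → [16,23),[14,21),[12,19); WM=15; [4,11) fires=1 [6,13) fires=1 [8,15) fires=1
i=5 t=5 v=2: DROP (t<15-0); WM=15
i=6 t=20 v=5: → [20,27),[18,25),[16,23),[14,21); WM=18; [10,17) fires=1
i=7 t=25 v=2: → [24,31),[22,29),[20,27); WM=23; [12,19) fires=1 [14,21) fires=2 [16,23) fires=2
i=8 t=22 v=5: DROP (t<23-0); WM=23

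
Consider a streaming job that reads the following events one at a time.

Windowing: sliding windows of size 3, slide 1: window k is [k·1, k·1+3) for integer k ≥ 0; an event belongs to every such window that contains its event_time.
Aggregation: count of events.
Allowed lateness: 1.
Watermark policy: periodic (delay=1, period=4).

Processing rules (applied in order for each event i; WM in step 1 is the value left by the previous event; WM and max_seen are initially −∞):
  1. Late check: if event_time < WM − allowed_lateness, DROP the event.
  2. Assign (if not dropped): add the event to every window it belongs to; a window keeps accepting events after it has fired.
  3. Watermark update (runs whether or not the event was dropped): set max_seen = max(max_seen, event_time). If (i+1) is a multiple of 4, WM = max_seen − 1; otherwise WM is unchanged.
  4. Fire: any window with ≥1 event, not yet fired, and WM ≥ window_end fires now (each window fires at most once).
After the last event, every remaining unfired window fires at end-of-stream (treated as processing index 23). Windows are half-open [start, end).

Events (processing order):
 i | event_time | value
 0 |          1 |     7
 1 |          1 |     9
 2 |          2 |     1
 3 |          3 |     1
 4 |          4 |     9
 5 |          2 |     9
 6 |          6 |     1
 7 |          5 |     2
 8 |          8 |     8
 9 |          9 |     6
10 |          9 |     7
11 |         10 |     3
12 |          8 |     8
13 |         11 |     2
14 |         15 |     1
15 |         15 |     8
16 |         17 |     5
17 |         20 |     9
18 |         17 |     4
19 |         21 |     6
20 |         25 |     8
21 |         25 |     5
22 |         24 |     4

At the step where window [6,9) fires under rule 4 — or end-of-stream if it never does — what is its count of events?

i=0 t=1 v=7: → [1,4),[0,3); WM=−∞
i=1 t=1 v=9: → [1,4),[0,3); WM=−∞
i=2 t=2 v=1: → [2,5),[1,4),[0,3); WM=−∞
i=3 t=3 v=1: → [3,6),[2,5),[1,4); WM=2
i=4 t=4 v=9: → [4,7),[3,6),[2,5); WM=2
i=5 t=2 v=9: → [2,5),[1,4),[0,3); WM=2
i=6 t=6 v=1: → [6,9),[5,8),[4,7); WM=2
i=7 t=5 v=2: → [5,8),[4,7),[3,6); WM=5; [0,3) fires=4 [1,4) fires=5 [2,5) fires=4
i=8 t=8 v=8: → [8,11),[7,10),[6,9); WM=5
i=9 t=9 v=6: → [9,12),[8,11),[7,10); WM=5
i=10 t=9 v=7: → [9,12),[8,11),[7,10); WM=5
i=11 t=10 v=3: → [10,13),[9,12),[8,11); WM=9; [3,6) fires=3 [4,7) fires=3 [5,8) fires=2 [6,9) fires=2
i=12 t=8 v=8: → [8,11),[7,10),[6,9); WM=9
i=13 t=11 v=2: → [11,14),[10,13),[9,12); WM=9
i=14 t=15 v=1: → [15,18),[14,17),[13,16); WM=9
i=15 t=15 v=8: → [15,18),[14,17),[13,16); WM=14; [7,10) fires=4 [8,11) fires=5 [9,12) fires=4 [10,13) fires=2 [11,14) fires=1
i=16 t=17 v=5: → [17,20),[16,19),[15,18); WM=14
i=17 t=20 v=9: → [20,23),[19,22),[18,21); WM=14
i=18 t=17 v=4: → [17,20),[16,19),[15,18); WM=14
i=19 t=21 v=6: → [21,24),[20,23),[19,22); WM=20; [13,16) fires=2 [14,17) fires=2 [15,18) fires=4 [16,19) fires=2 [17,20) fires=2
i=20 t=25 v=8: → [25,28),[24,27),[23,26); WM=20
i=21 t=25 v=5: → [25,28),[24,27),[23,26); WM=20
i=22 t=24 v=4: → [24,27),[23,26),[22,25); WM=20

2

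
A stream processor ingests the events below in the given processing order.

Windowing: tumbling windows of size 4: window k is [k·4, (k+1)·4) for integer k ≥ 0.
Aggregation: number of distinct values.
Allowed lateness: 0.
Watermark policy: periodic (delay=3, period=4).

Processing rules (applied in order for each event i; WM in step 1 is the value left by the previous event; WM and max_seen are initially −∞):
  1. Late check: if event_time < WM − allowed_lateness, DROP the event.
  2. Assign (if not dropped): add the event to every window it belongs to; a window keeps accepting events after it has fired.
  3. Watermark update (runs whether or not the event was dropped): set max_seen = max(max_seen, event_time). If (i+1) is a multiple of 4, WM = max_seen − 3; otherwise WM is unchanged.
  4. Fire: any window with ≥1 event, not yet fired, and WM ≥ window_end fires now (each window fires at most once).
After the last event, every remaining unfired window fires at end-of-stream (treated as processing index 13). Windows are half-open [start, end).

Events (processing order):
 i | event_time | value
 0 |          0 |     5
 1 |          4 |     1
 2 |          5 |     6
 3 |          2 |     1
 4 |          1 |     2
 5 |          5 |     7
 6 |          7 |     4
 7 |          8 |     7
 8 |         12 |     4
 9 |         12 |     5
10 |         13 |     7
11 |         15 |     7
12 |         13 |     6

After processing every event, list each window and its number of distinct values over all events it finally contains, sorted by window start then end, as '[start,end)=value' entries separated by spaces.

[0,4)=2 [4,8)=4 [8,12)=1 [12,16)=4

i=0 t=0 v=5: → [0,4); WM=−∞
i=1 t=4 v=1: → [4,8); WM=−∞
i=2 t=5 v=6: → [4,8); WM=−∞
i=3 t=2 v=1: → [0,4); WM=2
i=4 t=1 v=2: DROP (t<2-0); WM=2
i=5 t=5 v=7: → [4,8); WM=2
i=6 t=7 v=4: → [4,8); WM=2
i=7 t=8 v=7: → [8,12); WM=5; [0,4) fires=2
i=8 t=12 v=4: → [12,16); WM=5
i=9 t=12 v=5: → [12,16); WM=5
i=10 t=13 v=7: → [12,16); WM=5
i=11 t=15 v=7: → [12,16); WM=12; [4,8) fires=4 [8,12) fires=1
i=12 t=13 v=6: → [12,16); WM=12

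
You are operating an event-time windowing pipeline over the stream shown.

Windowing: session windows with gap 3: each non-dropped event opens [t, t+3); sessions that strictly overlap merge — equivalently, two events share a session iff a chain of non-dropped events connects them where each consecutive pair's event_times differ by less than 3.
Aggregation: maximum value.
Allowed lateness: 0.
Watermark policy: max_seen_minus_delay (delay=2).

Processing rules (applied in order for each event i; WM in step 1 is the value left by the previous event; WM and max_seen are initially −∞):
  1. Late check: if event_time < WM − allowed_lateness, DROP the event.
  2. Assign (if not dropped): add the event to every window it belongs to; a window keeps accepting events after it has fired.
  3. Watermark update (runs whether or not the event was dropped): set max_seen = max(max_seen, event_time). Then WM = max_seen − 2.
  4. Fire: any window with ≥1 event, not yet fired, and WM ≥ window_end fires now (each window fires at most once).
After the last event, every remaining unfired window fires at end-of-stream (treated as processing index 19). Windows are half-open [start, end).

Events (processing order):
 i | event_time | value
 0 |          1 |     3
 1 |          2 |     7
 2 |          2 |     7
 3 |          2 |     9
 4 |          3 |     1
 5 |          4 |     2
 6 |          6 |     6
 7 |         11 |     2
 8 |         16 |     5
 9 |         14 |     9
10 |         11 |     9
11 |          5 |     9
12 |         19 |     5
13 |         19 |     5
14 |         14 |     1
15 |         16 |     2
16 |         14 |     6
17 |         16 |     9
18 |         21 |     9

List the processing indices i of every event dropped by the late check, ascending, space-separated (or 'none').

10 11 14 15 16 17

i=0 t=1 v=3: → [1,4); WM=-1
i=1 t=2 v=7: → [1,5); WM=0
i=2 t=2 v=7: → [1,5); WM=0
i=3 t=2 v=9: → [1,5); WM=0
i=4 t=3 v=1: → [1,6); WM=1
i=5 t=4 v=2: → [1,7); WM=2
i=6 t=6 v=6: → [1,9); WM=4
i=7 t=11 v=2: → [11,14); WM=9
i=8 t=16 v=5: → [16,19); WM=14
i=9 t=14 v=9: → [14,19); WM=14
i=10 t=11 v=9: DROP (t<14-0); WM=14
i=11 t=5 v=9: DROP (t<14-0); WM=14
i=12 t=19 v=5: → [19,22); WM=17
i=13 t=19 v=5: → [19,22); WM=17
i=14 t=14 v=1: DROP (t<17-0); WM=17
i=15 t=16 v=2: DROP (t<17-0); WM=17
i=16 t=14 v=6: DROP (t<17-0); WM=17
i=17 t=16 v=9: DROP (t<17-0); WM=17
i=18 t=21 v=9: → [19,24); WM=19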